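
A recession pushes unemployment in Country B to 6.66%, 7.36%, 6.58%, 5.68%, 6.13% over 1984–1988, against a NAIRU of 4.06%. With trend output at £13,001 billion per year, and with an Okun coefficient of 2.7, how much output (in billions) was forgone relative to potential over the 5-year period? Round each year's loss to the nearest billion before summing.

Year 1984: gap = -2.7 × (6.66 - 4.06) = -7.02%, loss ≈ 13001 × 7.02/100 ≈ 913.
Year 1985: gap = -2.7 × (7.36 - 4.06) = -8.91%, loss ≈ 13001 × 8.91/100 ≈ 1158.
Year 1986: gap = -2.7 × (6.58 - 4.06) = -6.804%, loss ≈ 13001 × 6.804/100 ≈ 885.
Year 1987: gap = -2.7 × (5.68 - 4.06) = -4.374%, loss ≈ 13001 × 4.374/100 ≈ 569.
Year 1988: gap = -2.7 × (6.13 - 4.06) = -5.589%, loss ≈ 13001 × 5.589/100 ≈ 727.
Total lost output = 913 + 1158 + 885 + 569 + 727 = 4252 billion.

£4,252 billion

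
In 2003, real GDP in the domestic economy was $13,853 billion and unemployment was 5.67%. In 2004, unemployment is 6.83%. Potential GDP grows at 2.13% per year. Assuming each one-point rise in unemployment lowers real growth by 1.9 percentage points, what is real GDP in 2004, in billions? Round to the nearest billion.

Δu = 6.83 - 5.67 = 1.16 points.
Okun's law (growth form): g_Y = g_Y* - β × Δu = 2.13 - 1.9 × (1.16) = 2.13 - 2.204 = -0.074%.
Real GDP in the next year = 13853 × (1 - 0.074/100) = 13853 × 0.99926 ≈ 13843 billion.

$13,843 billion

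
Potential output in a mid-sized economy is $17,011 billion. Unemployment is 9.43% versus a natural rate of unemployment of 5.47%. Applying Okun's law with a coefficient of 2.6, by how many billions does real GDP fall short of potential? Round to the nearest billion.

$1,751 billion

Output gap = -2.6 × (9.43 - 5.47) = -2.6 × 3.96 = -10.296%.
Actual GDP ≈ 17011 × 0.89704 ≈ 15260 billion, so the shortfall is 17011 - 15260 = 1751 billion.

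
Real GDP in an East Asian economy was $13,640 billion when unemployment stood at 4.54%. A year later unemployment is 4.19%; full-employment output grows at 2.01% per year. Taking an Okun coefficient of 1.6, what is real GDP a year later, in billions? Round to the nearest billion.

$13,991 billion

Δu = 4.19 - 4.54 = -0.35 points.
Okun's law (growth form): g_Y = g_Y* - β × Δu = 2.01 - 1.6 × (-0.35) = 2.01 + 0.56 = 2.57%.
Real GDP in the next year = 13640 × (1 + 2.57/100) = 13640 × 1.0257 ≈ 13991 billion.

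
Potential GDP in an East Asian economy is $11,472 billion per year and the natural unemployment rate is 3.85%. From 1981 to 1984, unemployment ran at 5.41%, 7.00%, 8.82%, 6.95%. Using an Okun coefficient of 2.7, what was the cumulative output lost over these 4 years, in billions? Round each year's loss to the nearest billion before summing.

Year 1981: gap = -2.7 × (5.41 - 3.85) = -4.212%, loss ≈ 11472 × 4.212/100 ≈ 483.
Year 1982: gap = -2.7 × (7 - 3.85) = -8.505%, loss ≈ 11472 × 8.505/100 ≈ 976.
Year 1983: gap = -2.7 × (8.82 - 3.85) = -13.419%, loss ≈ 11472 × 13.419/100 ≈ 1539.
Year 1984: gap = -2.7 × (6.95 - 3.85) = -8.37%, loss ≈ 11472 × 8.37/100 ≈ 960.
Total lost output = 483 + 976 + 1539 + 960 = 3958 billion.

$3,958 billion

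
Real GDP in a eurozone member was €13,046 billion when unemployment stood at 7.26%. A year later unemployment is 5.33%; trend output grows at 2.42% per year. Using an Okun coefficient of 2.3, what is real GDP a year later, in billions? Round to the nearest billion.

€13,941 billion

Δu = 5.33 - 7.26 = -1.93 points.
Okun's law (growth form): g_Y = g_Y* - β × Δu = 2.42 - 2.3 × (-1.93) = 2.42 + 4.439 = 6.859%.
Real GDP in the next year = 13046 × (1 + 6.859/100) = 13046 × 1.06859 ≈ 13941 billion.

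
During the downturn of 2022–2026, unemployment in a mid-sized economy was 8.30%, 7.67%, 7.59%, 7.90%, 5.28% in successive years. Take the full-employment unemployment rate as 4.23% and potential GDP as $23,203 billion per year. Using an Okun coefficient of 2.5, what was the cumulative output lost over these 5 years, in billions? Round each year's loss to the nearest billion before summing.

$9,043 billion

Year 2022: gap = -2.5 × (8.3 - 4.23) = -10.175%, loss ≈ 23203 × 10.175/100 ≈ 2361.
Year 2023: gap = -2.5 × (7.67 - 4.23) = -8.6%, loss ≈ 23203 × 8.6/100 ≈ 1995.
Year 2024: gap = -2.5 × (7.59 - 4.23) = -8.4%, loss ≈ 23203 × 8.4/100 ≈ 1949.
Year 2025: gap = -2.5 × (7.9 - 4.23) = -9.175%, loss ≈ 23203 × 9.175/100 ≈ 2129.
Year 2026: gap = -2.5 × (5.28 - 4.23) = -2.625%, loss ≈ 23203 × 2.625/100 ≈ 609.
Total lost output = 2361 + 1995 + 1949 + 2129 + 609 = 9043 billion.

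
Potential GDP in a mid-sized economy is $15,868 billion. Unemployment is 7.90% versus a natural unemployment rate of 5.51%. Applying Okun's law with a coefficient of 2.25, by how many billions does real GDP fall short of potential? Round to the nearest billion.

Output gap = -2.25 × (7.9 - 5.51) = -2.25 × 2.39 = -5.3775%.
Actual GDP ≈ 15868 × 0.946225 ≈ 15015 billion, so the shortfall is 15868 - 15015 = 853 billion.

$853 billion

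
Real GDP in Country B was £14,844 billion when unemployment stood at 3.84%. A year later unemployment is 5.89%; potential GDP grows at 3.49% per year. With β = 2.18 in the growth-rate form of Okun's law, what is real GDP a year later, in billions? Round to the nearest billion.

Δu = 5.89 - 3.84 = 2.05 points.
Okun's law (growth form): g_Y = g_Y* - β × Δu = 3.49 - 2.18 × (2.05) = 3.49 - 4.469 = -0.979%.
Real GDP in the next year = 14844 × (1 - 0.979/100) = 14844 × 0.99021 ≈ 14699 billion.

£14,699 billion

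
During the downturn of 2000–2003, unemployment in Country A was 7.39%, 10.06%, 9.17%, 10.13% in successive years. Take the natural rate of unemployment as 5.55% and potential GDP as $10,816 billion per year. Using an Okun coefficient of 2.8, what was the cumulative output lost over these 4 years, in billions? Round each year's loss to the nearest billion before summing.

Year 2000: gap = -2.8 × (7.39 - 5.55) = -5.152%, loss ≈ 10816 × 5.152/100 ≈ 557.
Year 2001: gap = -2.8 × (10.06 - 5.55) = -12.628%, loss ≈ 10816 × 12.628/100 ≈ 1366.
Year 2002: gap = -2.8 × (9.17 - 5.55) = -10.136%, loss ≈ 10816 × 10.136/100 ≈ 1096.
Year 2003: gap = -2.8 × (10.13 - 5.55) = -12.824%, loss ≈ 10816 × 12.824/100 ≈ 1387.
Total lost output = 557 + 1366 + 1096 + 1387 = 4406 billion.

$4,406 billion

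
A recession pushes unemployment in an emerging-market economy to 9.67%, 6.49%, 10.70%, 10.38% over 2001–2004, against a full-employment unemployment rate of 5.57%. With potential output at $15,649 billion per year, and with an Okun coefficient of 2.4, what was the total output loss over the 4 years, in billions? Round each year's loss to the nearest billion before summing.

$5,620 billion

Year 2001: gap = -2.4 × (9.67 - 5.57) = -9.84%, loss ≈ 15649 × 9.84/100 ≈ 1540.
Year 2002: gap = -2.4 × (6.49 - 5.57) = -2.208%, loss ≈ 15649 × 2.208/100 ≈ 346.
Year 2003: gap = -2.4 × (10.7 - 5.57) = -12.312%, loss ≈ 15649 × 12.312/100 ≈ 1927.
Year 2004: gap = -2.4 × (10.38 - 5.57) = -11.544%, loss ≈ 15649 × 11.544/100 ≈ 1807.
Total lost output = 1540 + 346 + 1927 + 1807 = 5620 billion.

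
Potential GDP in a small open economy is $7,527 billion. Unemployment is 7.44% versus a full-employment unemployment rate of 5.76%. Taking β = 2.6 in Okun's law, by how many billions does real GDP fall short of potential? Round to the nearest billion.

Output gap = -2.6 × (7.44 - 5.76) = -2.6 × 1.68 = -4.368%.
Actual GDP ≈ 7527 × 0.95632 ≈ 7198 billion, so the shortfall is 7527 - 7198 = 329 billion.

$329 billion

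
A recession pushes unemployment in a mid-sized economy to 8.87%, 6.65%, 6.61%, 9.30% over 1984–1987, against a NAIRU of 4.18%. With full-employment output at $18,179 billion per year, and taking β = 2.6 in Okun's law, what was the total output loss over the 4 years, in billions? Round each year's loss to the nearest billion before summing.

Year 1984: gap = -2.6 × (8.87 - 4.18) = -12.194%, loss ≈ 18179 × 12.194/100 ≈ 2217.
Year 1985: gap = -2.6 × (6.65 - 4.18) = -6.422%, loss ≈ 18179 × 6.422/100 ≈ 1167.
Year 1986: gap = -2.6 × (6.61 - 4.18) = -6.318%, loss ≈ 18179 × 6.318/100 ≈ 1149.
Year 1987: gap = -2.6 × (9.3 - 4.18) = -13.312%, loss ≈ 18179 × 13.312/100 ≈ 2420.
Total lost output = 2217 + 1167 + 1149 + 2420 = 6953 billion.

$6,953 billion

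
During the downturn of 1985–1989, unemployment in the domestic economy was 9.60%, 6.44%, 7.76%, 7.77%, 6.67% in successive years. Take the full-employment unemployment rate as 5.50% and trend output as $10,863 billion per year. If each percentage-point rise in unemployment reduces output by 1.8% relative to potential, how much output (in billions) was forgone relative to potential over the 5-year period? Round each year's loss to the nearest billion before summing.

$2,101 billion

Year 1985: gap = -1.8 × (9.6 - 5.5) = -7.38%, loss ≈ 10863 × 7.38/100 ≈ 802.
Year 1986: gap = -1.8 × (6.44 - 5.5) = -1.692%, loss ≈ 10863 × 1.692/100 ≈ 184.
Year 1987: gap = -1.8 × (7.76 - 5.5) = -4.068%, loss ≈ 10863 × 4.068/100 ≈ 442.
Year 1988: gap = -1.8 × (7.77 - 5.5) = -4.086%, loss ≈ 10863 × 4.086/100 ≈ 444.
Year 1989: gap = -1.8 × (6.67 - 5.5) = -2.106%, loss ≈ 10863 × 2.106/100 ≈ 229.
Total lost output = 802 + 184 + 442 + 444 + 229 = 2101 billion.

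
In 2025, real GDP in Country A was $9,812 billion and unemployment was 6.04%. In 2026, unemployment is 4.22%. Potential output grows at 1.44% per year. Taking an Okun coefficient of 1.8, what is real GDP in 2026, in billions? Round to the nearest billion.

$10,275 billion

Δu = 4.22 - 6.04 = -1.82 points.
Okun's law (growth form): g_Y = g_Y* - β × Δu = 1.44 - 1.8 × (-1.82) = 1.44 + 3.276 = 4.716%.
Real GDP in the next year = 9812 × (1 + 4.716/100) = 9812 × 1.04716 ≈ 10275 billion.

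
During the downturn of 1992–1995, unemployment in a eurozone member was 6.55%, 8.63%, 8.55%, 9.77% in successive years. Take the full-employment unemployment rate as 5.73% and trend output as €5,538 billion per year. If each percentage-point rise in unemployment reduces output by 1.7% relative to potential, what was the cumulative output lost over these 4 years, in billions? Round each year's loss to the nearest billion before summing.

€995 billion

Year 1992: gap = -1.7 × (6.55 - 5.73) = -1.394%, loss ≈ 5538 × 1.394/100 ≈ 77.
Year 1993: gap = -1.7 × (8.63 - 5.73) = -4.93%, loss ≈ 5538 × 4.93/100 ≈ 273.
Year 1994: gap = -1.7 × (8.55 - 5.73) = -4.794%, loss ≈ 5538 × 4.794/100 ≈ 265.
Year 1995: gap = -1.7 × (9.77 - 5.73) = -6.868%, loss ≈ 5538 × 6.868/100 ≈ 380.
Total lost output = 77 + 273 + 265 + 380 = 995 billion.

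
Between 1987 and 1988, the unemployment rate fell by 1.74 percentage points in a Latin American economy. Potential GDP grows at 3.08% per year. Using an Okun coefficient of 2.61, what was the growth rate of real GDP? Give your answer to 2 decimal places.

7.62%

Growth-rate Okun's law: g_Y = g_Y* - β × Δu.
g_Y = 3.08 - 2.61 × (-1.74) = 3.08 + 4.5414 = 7.6214%, i.e. 7.62% to 2 d.p.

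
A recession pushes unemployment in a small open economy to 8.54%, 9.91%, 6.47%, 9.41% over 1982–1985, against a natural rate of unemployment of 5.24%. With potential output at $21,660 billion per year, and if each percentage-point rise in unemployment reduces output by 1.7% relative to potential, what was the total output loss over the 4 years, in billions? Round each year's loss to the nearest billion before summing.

Year 1982: gap = -1.7 × (8.54 - 5.24) = -5.61%, loss ≈ 21660 × 5.61/100 ≈ 1215.
Year 1983: gap = -1.7 × (9.91 - 5.24) = -7.939%, loss ≈ 21660 × 7.939/100 ≈ 1720.
Year 1984: gap = -1.7 × (6.47 - 5.24) = -2.091%, loss ≈ 21660 × 2.091/100 ≈ 453.
Year 1985: gap = -1.7 × (9.41 - 5.24) = -7.089%, loss ≈ 21660 × 7.089/100 ≈ 1535.
Total lost output = 1215 + 1720 + 453 + 1535 = 4923 billion.

$4,923 billion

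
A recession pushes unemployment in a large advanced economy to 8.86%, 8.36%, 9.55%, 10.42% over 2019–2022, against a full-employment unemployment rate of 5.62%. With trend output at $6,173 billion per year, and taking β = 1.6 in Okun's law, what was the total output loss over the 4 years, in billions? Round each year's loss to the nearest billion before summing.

$1,453 billion

Year 2019: gap = -1.6 × (8.86 - 5.62) = -5.184%, loss ≈ 6173 × 5.184/100 ≈ 320.
Year 2020: gap = -1.6 × (8.36 - 5.62) = -4.384%, loss ≈ 6173 × 4.384/100 ≈ 271.
Year 2021: gap = -1.6 × (9.55 - 5.62) = -6.288%, loss ≈ 6173 × 6.288/100 ≈ 388.
Year 2022: gap = -1.6 × (10.42 - 5.62) = -7.68%, loss ≈ 6173 × 7.68/100 ≈ 474.
Total lost output = 320 + 271 + 388 + 474 = 1453 billion.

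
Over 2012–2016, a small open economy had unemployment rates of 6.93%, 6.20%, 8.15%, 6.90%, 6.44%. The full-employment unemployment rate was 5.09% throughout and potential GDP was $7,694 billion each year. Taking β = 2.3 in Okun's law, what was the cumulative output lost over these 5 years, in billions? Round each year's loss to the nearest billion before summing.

$1,623 billion

Year 2012: gap = -2.3 × (6.93 - 5.09) = -4.232%, loss ≈ 7694 × 4.232/100 ≈ 326.
Year 2013: gap = -2.3 × (6.2 - 5.09) = -2.553%, loss ≈ 7694 × 2.553/100 ≈ 196.
Year 2014: gap = -2.3 × (8.15 - 5.09) = -7.038%, loss ≈ 7694 × 7.038/100 ≈ 542.
Year 2015: gap = -2.3 × (6.9 - 5.09) = -4.163%, loss ≈ 7694 × 4.163/100 ≈ 320.
Year 2016: gap = -2.3 × (6.44 - 5.09) = -3.105%, loss ≈ 7694 × 3.105/100 ≈ 239.
Total lost output = 326 + 196 + 542 + 320 + 239 = 1623 billion.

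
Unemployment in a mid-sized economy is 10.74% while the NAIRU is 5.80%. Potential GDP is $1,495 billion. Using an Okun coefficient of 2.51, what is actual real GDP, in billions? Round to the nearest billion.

$1,310 billion

Unemployment gap = 10.74 - 5.8 = 4.94 points, so the output gap is -2.51 × 4.94 = -12.3994%.
Actual GDP = 1495 × (1 - 12.3994/100) = 1495 × 0.876006 ≈ 1310 billion.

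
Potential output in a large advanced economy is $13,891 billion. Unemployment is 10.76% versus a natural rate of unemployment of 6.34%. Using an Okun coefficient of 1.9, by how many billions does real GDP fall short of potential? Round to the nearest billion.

$1,167 billion

Output gap = -1.9 × (10.76 - 6.34) = -1.9 × 4.42 = -8.398%.
Actual GDP ≈ 13891 × 0.91602 ≈ 12724 billion, so the shortfall is 13891 - 12724 = 1167 billion.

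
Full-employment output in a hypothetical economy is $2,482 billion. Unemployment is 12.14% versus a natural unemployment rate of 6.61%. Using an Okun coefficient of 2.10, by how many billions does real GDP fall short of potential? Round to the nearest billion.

$288 billion

Output gap = -2.10 × (12.14 - 6.61) = -2.1 × 5.53 = -11.613%.
Actual GDP ≈ 2482 × 0.88387 ≈ 2194 billion, so the shortfall is 2482 - 2194 = 288 billion.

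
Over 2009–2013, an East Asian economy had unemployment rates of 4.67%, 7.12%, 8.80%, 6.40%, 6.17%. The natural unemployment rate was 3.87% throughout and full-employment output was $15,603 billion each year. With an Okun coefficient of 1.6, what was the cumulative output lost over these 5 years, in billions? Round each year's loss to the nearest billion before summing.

$3,448 billion

Year 2009: gap = -1.6 × (4.67 - 3.87) = -1.28%, loss ≈ 15603 × 1.28/100 ≈ 200.
Year 2010: gap = -1.6 × (7.12 - 3.87) = -5.2%, loss ≈ 15603 × 5.2/100 ≈ 811.
Year 2011: gap = -1.6 × (8.8 - 3.87) = -7.888%, loss ≈ 15603 × 7.888/100 ≈ 1231.
Year 2012: gap = -1.6 × (6.4 - 3.87) = -4.048%, loss ≈ 15603 × 4.048/100 ≈ 632.
Year 2013: gap = -1.6 × (6.17 - 3.87) = -3.68%, loss ≈ 15603 × 3.68/100 ≈ 574.
Total lost output = 200 + 811 + 1231 + 632 + 574 = 3448 billion.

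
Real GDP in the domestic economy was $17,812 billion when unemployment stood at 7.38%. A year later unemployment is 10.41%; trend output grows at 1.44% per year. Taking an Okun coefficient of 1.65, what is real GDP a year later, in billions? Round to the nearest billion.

$17,178 billion

Δu = 10.41 - 7.38 = 3.03 points.
Okun's law (growth form): g_Y = g_Y* - β × Δu = 1.44 - 1.65 × (3.03) = 1.44 - 4.9995 = -3.5595%.
Real GDP in the next year = 17812 × (1 - 3.5595/100) = 17812 × 0.964405 ≈ 17178 billion.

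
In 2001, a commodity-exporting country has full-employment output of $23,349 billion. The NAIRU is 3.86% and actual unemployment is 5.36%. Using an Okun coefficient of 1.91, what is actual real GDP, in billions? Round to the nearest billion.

$22,680 billion

Unemployment gap = 5.36 - 3.86 = 1.5 points, so the output gap is -1.91 × 1.5 = -2.865%.
Actual GDP = 23349 × (1 - 2.865/100) = 23349 × 0.97135 ≈ 22680 billion.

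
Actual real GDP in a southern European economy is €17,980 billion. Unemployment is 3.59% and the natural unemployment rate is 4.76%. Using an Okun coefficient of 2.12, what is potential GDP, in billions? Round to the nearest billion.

€17,545 billion

Unemployment gap = 3.59 - 4.76 = -1.17 points, so output gap = -2.12 × (-1.17) = 2.4804%.
Since Y = Y* × (1 + gap/100), Y* = 17980/1.024804 ≈ 17545 billion.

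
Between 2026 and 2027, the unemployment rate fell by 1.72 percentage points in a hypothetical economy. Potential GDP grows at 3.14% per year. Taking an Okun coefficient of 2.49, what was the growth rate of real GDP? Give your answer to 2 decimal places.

7.42%

Growth-rate Okun's law: g_Y = g_Y* - β × Δu.
g_Y = 3.14 - 2.49 × (-1.72) = 3.14 + 4.2828 = 7.4228%, i.e. 7.42% to 2 d.p.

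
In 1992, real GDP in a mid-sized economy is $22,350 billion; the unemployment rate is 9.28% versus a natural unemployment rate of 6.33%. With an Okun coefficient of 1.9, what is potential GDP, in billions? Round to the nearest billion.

$23,677 billion

Unemployment gap = 9.28 - 6.33 = 2.95 points, so output gap = -1.9 × 2.95 = -5.605%.
Since Y = Y* × (1 + gap/100), Y* = 22350/0.94395 ≈ 23677 billion.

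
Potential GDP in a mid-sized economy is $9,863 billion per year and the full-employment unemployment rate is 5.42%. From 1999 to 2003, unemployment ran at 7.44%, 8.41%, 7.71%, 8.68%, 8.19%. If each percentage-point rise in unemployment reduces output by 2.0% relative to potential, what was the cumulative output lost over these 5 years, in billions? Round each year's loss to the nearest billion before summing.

$2,629 billion

Year 1999: gap = -2.0 × (7.44 - 5.42) = -4.04%, loss ≈ 9863 × 4.04/100 ≈ 398.
Year 2000: gap = -2.0 × (8.41 - 5.42) = -5.98%, loss ≈ 9863 × 5.98/100 ≈ 590.
Year 2001: gap = -2.0 × (7.71 - 5.42) = -4.58%, loss ≈ 9863 × 4.58/100 ≈ 452.
Year 2002: gap = -2.0 × (8.68 - 5.42) = -6.52%, loss ≈ 9863 × 6.52/100 ≈ 643.
Year 2003: gap = -2.0 × (8.19 - 5.42) = -5.54%, loss ≈ 9863 × 5.54/100 ≈ 546.
Total lost output = 398 + 590 + 452 + 643 + 546 = 2629 billion.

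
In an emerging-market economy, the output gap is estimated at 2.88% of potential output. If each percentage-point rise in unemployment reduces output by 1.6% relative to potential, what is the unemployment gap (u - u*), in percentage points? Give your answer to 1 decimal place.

Okun's law: output gap = -β × (u - u*), so u - u* = -(output gap)/β.
u - u* = -(2.88)/1.6 = -1.8 percentage points.

-1.8 percentage points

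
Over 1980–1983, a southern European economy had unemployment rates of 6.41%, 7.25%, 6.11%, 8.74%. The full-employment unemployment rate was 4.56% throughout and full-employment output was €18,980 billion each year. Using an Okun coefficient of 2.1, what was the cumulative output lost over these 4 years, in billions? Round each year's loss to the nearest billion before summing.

€4,093 billion

Year 1980: gap = -2.1 × (6.41 - 4.56) = -3.885%, loss ≈ 18980 × 3.885/100 ≈ 737.
Year 1981: gap = -2.1 × (7.25 - 4.56) = -5.649%, loss ≈ 18980 × 5.649/100 ≈ 1072.
Year 1982: gap = -2.1 × (6.11 - 4.56) = -3.255%, loss ≈ 18980 × 3.255/100 ≈ 618.
Year 1983: gap = -2.1 × (8.74 - 4.56) = -8.778%, loss ≈ 18980 × 8.778/100 ≈ 1666.
Total lost output = 737 + 1072 + 618 + 1666 = 4093 billion.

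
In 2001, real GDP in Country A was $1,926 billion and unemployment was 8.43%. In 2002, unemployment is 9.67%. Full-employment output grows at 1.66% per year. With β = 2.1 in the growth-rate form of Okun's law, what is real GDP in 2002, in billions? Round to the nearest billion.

Δu = 9.67 - 8.43 = 1.24 points.
Okun's law (growth form): g_Y = g_Y* - β × Δu = 1.66 - 2.1 × (1.24) = 1.66 - 2.604 = -0.944%.
Real GDP in the next year = 1926 × (1 - 0.944/100) = 1926 × 0.99056 ≈ 1908 billion.

$1,908 billion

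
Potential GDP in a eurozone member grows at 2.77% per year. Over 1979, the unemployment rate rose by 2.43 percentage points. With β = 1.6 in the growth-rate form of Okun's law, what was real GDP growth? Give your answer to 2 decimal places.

-1.12%

Growth-rate Okun's law: g_Y = g_Y* - β × Δu.
g_Y = 2.77 - 1.6 × (2.43) = 2.77 - 3.888 = -1.118%, i.e. -1.12% to 2 d.p.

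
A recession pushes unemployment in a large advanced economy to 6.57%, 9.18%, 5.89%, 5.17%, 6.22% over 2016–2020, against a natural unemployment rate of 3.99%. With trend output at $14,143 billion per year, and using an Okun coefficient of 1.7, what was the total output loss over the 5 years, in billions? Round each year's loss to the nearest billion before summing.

Year 2016: gap = -1.7 × (6.57 - 3.99) = -4.386%, loss ≈ 14143 × 4.386/100 ≈ 620.
Year 2017: gap = -1.7 × (9.18 - 3.99) = -8.823%, loss ≈ 14143 × 8.823/100 ≈ 1248.
Year 2018: gap = -1.7 × (5.89 - 3.99) = -3.23%, loss ≈ 14143 × 3.23/100 ≈ 457.
Year 2019: gap = -1.7 × (5.17 - 3.99) = -2.006%, loss ≈ 14143 × 2.006/100 ≈ 284.
Year 2020: gap = -1.7 × (6.22 - 3.99) = -3.791%, loss ≈ 14143 × 3.791/100 ≈ 536.
Total lost output = 620 + 1248 + 457 + 284 + 536 = 3145 billion.

$3,145 billion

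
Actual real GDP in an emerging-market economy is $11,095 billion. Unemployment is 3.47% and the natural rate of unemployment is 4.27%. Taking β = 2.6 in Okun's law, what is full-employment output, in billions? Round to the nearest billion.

Unemployment gap = 3.47 - 4.27 = -0.8 points, so output gap = -2.6 × (-0.8) = 2.08%.
Since Y = Y* × (1 + gap/100), Y* = 11095/1.0208 ≈ 10869 billion.

$10,869 billion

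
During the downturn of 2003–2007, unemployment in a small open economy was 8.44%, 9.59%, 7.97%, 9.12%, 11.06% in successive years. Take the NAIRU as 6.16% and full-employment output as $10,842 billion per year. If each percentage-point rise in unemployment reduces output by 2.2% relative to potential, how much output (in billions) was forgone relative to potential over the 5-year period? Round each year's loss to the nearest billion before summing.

$3,669 billion

Year 2003: gap = -2.2 × (8.44 - 6.16) = -5.016%, loss ≈ 10842 × 5.016/100 ≈ 544.
Year 2004: gap = -2.2 × (9.59 - 6.16) = -7.546%, loss ≈ 10842 × 7.546/100 ≈ 818.
Year 2005: gap = -2.2 × (7.97 - 6.16) = -3.982%, loss ≈ 10842 × 3.982/100 ≈ 432.
Year 2006: gap = -2.2 × (9.12 - 6.16) = -6.512%, loss ≈ 10842 × 6.512/100 ≈ 706.
Year 2007: gap = -2.2 × (11.06 - 6.16) = -10.78%, loss ≈ 10842 × 10.78/100 ≈ 1169.
Total lost output = 544 + 818 + 432 + 706 + 1169 = 3669 billion.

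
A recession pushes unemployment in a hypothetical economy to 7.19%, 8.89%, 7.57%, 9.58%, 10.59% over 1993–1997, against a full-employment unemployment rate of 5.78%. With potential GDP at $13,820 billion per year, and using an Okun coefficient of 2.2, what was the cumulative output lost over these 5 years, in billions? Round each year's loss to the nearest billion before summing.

Year 1993: gap = -2.2 × (7.19 - 5.78) = -3.102%, loss ≈ 13820 × 3.102/100 ≈ 429.
Year 1994: gap = -2.2 × (8.89 - 5.78) = -6.842%, loss ≈ 13820 × 6.842/100 ≈ 946.
Year 1995: gap = -2.2 × (7.57 - 5.78) = -3.938%, loss ≈ 13820 × 3.938/100 ≈ 544.
Year 1996: gap = -2.2 × (9.58 - 5.78) = -8.36%, loss ≈ 13820 × 8.36/100 ≈ 1155.
Year 1997: gap = -2.2 × (10.59 - 5.78) = -10.582%, loss ≈ 13820 × 10.582/100 ≈ 1462.
Total lost output = 429 + 946 + 544 + 1155 + 1462 = 4536 billion.

$4,536 billion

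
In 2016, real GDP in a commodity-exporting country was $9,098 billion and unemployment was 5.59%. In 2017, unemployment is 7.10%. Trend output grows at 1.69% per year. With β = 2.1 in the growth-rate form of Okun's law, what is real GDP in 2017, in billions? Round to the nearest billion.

$8,963 billion

Δu = 7.1 - 5.59 = 1.51 points.
Okun's law (growth form): g_Y = g_Y* - β × Δu = 1.69 - 2.1 × (1.51) = 1.69 - 3.171 = -1.481%.
Real GDP in the next year = 9098 × (1 - 1.481/100) = 9098 × 0.98519 ≈ 8963 billion.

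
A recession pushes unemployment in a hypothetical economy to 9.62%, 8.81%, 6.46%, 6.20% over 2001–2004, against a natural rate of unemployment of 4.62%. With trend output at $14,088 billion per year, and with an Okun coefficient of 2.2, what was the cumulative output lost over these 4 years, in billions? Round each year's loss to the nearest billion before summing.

$3,909 billion

Year 2001: gap = -2.2 × (9.62 - 4.62) = -11%, loss ≈ 14088 × 11/100 ≈ 1550.
Year 2002: gap = -2.2 × (8.81 - 4.62) = -9.218%, loss ≈ 14088 × 9.218/100 ≈ 1299.
Year 2003: gap = -2.2 × (6.46 - 4.62) = -4.048%, loss ≈ 14088 × 4.048/100 ≈ 570.
Year 2004: gap = -2.2 × (6.2 - 4.62) = -3.476%, loss ≈ 14088 × 3.476/100 ≈ 490.
Total lost output = 1550 + 1299 + 570 + 490 = 3909 billion.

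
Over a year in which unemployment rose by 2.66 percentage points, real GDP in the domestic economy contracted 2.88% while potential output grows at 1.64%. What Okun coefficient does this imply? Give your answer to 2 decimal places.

Growth form: g_Y = g_Y* - β × Δu, so β = (g_Y* - g_Y)/Δu.
β = (1.64 + 2.88)/2.66 = 4.52/2.66 = 1.70.

β ≈ 1.70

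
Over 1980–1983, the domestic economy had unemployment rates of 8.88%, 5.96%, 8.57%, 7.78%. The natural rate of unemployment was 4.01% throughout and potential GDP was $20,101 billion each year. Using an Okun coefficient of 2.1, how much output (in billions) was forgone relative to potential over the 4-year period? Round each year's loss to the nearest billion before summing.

$6,395 billion

Year 1980: gap = -2.1 × (8.88 - 4.01) = -10.227%, loss ≈ 20101 × 10.227/100 ≈ 2056.
Year 1981: gap = -2.1 × (5.96 - 4.01) = -4.095%, loss ≈ 20101 × 4.095/100 ≈ 823.
Year 1982: gap = -2.1 × (8.57 - 4.01) = -9.576%, loss ≈ 20101 × 9.576/100 ≈ 1925.
Year 1983: gap = -2.1 × (7.78 - 4.01) = -7.917%, loss ≈ 20101 × 7.917/100 ≈ 1591.
Total lost output = 2056 + 823 + 1925 + 1591 = 6395 billion.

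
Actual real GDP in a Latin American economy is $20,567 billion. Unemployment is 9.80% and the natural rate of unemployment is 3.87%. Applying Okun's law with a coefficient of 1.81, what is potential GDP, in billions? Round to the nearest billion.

Unemployment gap = 9.8 - 3.87 = 5.93 points, so output gap = -1.81 × 5.93 = -10.7333%.
Since Y = Y* × (1 + gap/100), Y* = 20567/0.892667 ≈ 23040 billion.

$23,040 billion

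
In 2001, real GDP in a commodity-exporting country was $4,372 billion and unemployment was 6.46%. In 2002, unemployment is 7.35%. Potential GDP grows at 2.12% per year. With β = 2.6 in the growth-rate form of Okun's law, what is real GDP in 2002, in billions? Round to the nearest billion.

$4,364 billion

Δu = 7.35 - 6.46 = 0.89 points.
Okun's law (growth form): g_Y = g_Y* - β × Δu = 2.12 - 2.6 × (0.89) = 2.12 - 2.314 = -0.194%.
Real GDP in the next year = 4372 × (1 - 0.194/100) = 4372 × 0.99806 ≈ 4364 billion.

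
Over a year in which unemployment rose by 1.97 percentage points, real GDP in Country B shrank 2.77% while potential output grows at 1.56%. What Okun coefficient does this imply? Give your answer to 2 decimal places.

β ≈ 2.20

Growth form: g_Y = g_Y* - β × Δu, so β = (g_Y* - g_Y)/Δu.
β = (1.56 + 2.77)/1.97 = 4.33/1.97 = 2.20.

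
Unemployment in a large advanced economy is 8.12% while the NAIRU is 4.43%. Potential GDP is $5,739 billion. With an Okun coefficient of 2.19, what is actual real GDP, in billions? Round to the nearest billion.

$5,275 billion

Unemployment gap = 8.12 - 4.43 = 3.69 points, so the output gap is -2.19 × 3.69 = -8.0811%.
Actual GDP = 5739 × (1 - 8.0811/100) = 5739 × 0.919189 ≈ 5275 billion.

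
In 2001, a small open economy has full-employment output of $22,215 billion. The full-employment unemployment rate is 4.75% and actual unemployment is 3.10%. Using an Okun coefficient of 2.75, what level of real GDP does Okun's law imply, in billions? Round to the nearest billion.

Unemployment gap = 3.1 - 4.75 = -1.65 points, so the output gap is -2.75 × (-1.65) = 4.5375%.
Actual GDP = 22215 × (1 + 4.5375/100) = 22215 × 1.045375 ≈ 23223 billion.

$23,223 billion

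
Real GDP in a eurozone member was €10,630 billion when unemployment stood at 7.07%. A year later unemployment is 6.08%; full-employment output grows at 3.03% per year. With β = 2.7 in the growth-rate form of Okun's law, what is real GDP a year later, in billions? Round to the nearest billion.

€11,236 billion

Δu = 6.08 - 7.07 = -0.99 points.
Okun's law (growth form): g_Y = g_Y* - β × Δu = 3.03 - 2.7 × (-0.99) = 3.03 + 2.673 = 5.703%.
Real GDP in the next year = 10630 × (1 + 5.703/100) = 10630 × 1.05703 ≈ 11236 billion.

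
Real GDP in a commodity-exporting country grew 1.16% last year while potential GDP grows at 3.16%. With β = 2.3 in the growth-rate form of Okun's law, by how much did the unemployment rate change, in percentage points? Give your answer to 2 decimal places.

0.87 percentage points

Growth-rate Okun's law: g_Y = g_Y* - β × Δu, so Δu = (g_Y* - g_Y)/β.
Δu = (3.16 - 1.16)/2.3 = 2/2.3 = 0.87 percentage points.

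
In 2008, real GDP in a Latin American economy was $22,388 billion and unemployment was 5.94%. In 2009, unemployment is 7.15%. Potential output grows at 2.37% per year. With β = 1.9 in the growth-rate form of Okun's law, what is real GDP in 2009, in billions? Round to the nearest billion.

$22,404 billion

Δu = 7.15 - 5.94 = 1.21 points.
Okun's law (growth form): g_Y = g_Y* - β × Δu = 2.37 - 1.9 × (1.21) = 2.37 - 2.299 = 0.071%.
Real GDP in the next year = 22388 × (1 + 0.071/100) = 22388 × 1.00071 ≈ 22404 billion.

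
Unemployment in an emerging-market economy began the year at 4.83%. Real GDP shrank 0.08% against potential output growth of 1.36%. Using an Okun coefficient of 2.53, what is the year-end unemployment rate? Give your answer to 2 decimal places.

5.40%

Growth-rate Okun's law: g_Y = g_Y* - β × Δu, so Δu = (g_Y* - g_Y)/β.
Δu = (1.36 + 0.08)/2.53 = 1.44/2.53 = 0.57 percentage points.
Year-end unemployment = 4.83 + 0.57 = 5.40%.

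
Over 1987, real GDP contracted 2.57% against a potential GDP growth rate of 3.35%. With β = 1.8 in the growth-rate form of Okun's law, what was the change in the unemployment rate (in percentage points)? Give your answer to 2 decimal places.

3.29 percentage points

Growth-rate Okun's law: g_Y = g_Y* - β × Δu, so Δu = (g_Y* - g_Y)/β.
Δu = (3.35 + 2.57)/1.8 = 5.92/1.8 = 3.29 percentage points.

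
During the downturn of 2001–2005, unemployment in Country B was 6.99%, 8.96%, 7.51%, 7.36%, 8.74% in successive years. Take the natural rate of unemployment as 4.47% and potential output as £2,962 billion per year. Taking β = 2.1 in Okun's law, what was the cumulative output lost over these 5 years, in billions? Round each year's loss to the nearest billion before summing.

Year 2001: gap = -2.1 × (6.99 - 4.47) = -5.292%, loss ≈ 2962 × 5.292/100 ≈ 157.
Year 2002: gap = -2.1 × (8.96 - 4.47) = -9.429%, loss ≈ 2962 × 9.429/100 ≈ 279.
Year 2003: gap = -2.1 × (7.51 - 4.47) = -6.384%, loss ≈ 2962 × 6.384/100 ≈ 189.
Year 2004: gap = -2.1 × (7.36 - 4.47) = -6.069%, loss ≈ 2962 × 6.069/100 ≈ 180.
Year 2005: gap = -2.1 × (8.74 - 4.47) = -8.967%, loss ≈ 2962 × 8.967/100 ≈ 266.
Total lost output = 157 + 279 + 189 + 180 + 266 = 1071 billion.

£1,071 billion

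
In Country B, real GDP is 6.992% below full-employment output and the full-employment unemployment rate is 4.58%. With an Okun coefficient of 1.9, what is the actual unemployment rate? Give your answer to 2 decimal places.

From Okun's law, u - u* = -(output gap)/β = -(-6.992)/1.9 = 3.68 points.
So u = 4.58 + 3.68 = 8.26%.

8.26%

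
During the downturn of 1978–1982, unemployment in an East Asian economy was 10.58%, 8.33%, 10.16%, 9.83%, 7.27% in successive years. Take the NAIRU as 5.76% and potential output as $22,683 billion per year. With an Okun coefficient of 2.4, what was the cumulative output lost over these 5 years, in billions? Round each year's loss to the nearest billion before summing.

Year 1978: gap = -2.4 × (10.58 - 5.76) = -11.568%, loss ≈ 22683 × 11.568/100 ≈ 2624.
Year 1979: gap = -2.4 × (8.33 - 5.76) = -6.168%, loss ≈ 22683 × 6.168/100 ≈ 1399.
Year 1980: gap = -2.4 × (10.16 - 5.76) = -10.56%, loss ≈ 22683 × 10.56/100 ≈ 2395.
Year 1981: gap = -2.4 × (9.83 - 5.76) = -9.768%, loss ≈ 22683 × 9.768/100 ≈ 2216.
Year 1982: gap = -2.4 × (7.27 - 5.76) = -3.624%, loss ≈ 22683 × 3.624/100 ≈ 822.
Total lost output = 2624 + 1399 + 2395 + 2216 + 822 = 9456 billion.

$9,456 billion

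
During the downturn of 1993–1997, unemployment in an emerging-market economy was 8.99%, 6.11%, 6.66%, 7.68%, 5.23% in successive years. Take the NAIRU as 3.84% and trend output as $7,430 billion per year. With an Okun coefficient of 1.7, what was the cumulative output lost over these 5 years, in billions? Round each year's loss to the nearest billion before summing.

$1,954 billion

Year 1993: gap = -1.7 × (8.99 - 3.84) = -8.755%, loss ≈ 7430 × 8.755/100 ≈ 650.
Year 1994: gap = -1.7 × (6.11 - 3.84) = -3.859%, loss ≈ 7430 × 3.859/100 ≈ 287.
Year 1995: gap = -1.7 × (6.66 - 3.84) = -4.794%, loss ≈ 7430 × 4.794/100 ≈ 356.
Year 1996: gap = -1.7 × (7.68 - 3.84) = -6.528%, loss ≈ 7430 × 6.528/100 ≈ 485.
Year 1997: gap = -1.7 × (5.23 - 3.84) = -2.363%, loss ≈ 7430 × 2.363/100 ≈ 176.
Total lost output = 650 + 287 + 356 + 485 + 176 = 1954 billion.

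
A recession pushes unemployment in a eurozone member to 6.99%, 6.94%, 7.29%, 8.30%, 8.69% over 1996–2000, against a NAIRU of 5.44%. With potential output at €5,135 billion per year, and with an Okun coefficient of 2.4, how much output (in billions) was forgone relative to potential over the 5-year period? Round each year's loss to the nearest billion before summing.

Year 1996: gap = -2.4 × (6.99 - 5.44) = -3.72%, loss ≈ 5135 × 3.72/100 ≈ 191.
Year 1997: gap = -2.4 × (6.94 - 5.44) = -3.6%, loss ≈ 5135 × 3.6/100 ≈ 185.
Year 1998: gap = -2.4 × (7.29 - 5.44) = -4.44%, loss ≈ 5135 × 4.44/100 ≈ 228.
Year 1999: gap = -2.4 × (8.3 - 5.44) = -6.864%, loss ≈ 5135 × 6.864/100 ≈ 352.
Year 2000: gap = -2.4 × (8.69 - 5.44) = -7.8%, loss ≈ 5135 × 7.8/100 ≈ 401.
Total lost output = 191 + 185 + 228 + 352 + 401 = 1357 billion.

€1,357 billion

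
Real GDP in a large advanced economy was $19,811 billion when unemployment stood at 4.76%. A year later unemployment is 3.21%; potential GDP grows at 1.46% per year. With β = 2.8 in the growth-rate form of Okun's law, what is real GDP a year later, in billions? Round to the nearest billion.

$20,960 billion

Δu = 3.21 - 4.76 = -1.55 points.
Okun's law (growth form): g_Y = g_Y* - β × Δu = 1.46 - 2.8 × (-1.55) = 1.46 + 4.34 = 5.8%.
Real GDP in the next year = 19811 × (1 + 5.8/100) = 19811 × 1.058 ≈ 20960 billion.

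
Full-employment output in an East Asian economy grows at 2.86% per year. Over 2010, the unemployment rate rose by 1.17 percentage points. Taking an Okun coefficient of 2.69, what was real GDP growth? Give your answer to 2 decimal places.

Growth-rate Okun's law: g_Y = g_Y* - β × Δu.
g_Y = 2.86 - 2.69 × (1.17) = 2.86 - 3.1473 = -0.2873%, i.e. -0.29% to 2 d.p.

-0.29%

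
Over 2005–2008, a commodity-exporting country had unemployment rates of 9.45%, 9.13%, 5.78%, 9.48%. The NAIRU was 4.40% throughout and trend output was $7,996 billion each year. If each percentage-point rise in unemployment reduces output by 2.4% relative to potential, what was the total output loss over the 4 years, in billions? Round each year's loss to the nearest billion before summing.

$3,117 billion

Year 2005: gap = -2.4 × (9.45 - 4.4) = -12.12%, loss ≈ 7996 × 12.12/100 ≈ 969.
Year 2006: gap = -2.4 × (9.13 - 4.4) = -11.352%, loss ≈ 7996 × 11.352/100 ≈ 908.
Year 2007: gap = -2.4 × (5.78 - 4.4) = -3.312%, loss ≈ 7996 × 3.312/100 ≈ 265.
Year 2008: gap = -2.4 × (9.48 - 4.4) = -12.192%, loss ≈ 7996 × 12.192/100 ≈ 975.
Total lost output = 969 + 908 + 265 + 975 = 3117 billion.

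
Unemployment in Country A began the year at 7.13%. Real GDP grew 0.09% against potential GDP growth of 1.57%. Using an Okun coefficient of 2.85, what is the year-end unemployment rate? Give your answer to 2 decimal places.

7.65%

Growth-rate Okun's law: g_Y = g_Y* - β × Δu, so Δu = (g_Y* - g_Y)/β.
Δu = (1.57 - 0.09)/2.85 = 1.48/2.85 = 0.52 percentage points.
Year-end unemployment = 7.13 + 0.52 = 7.65%.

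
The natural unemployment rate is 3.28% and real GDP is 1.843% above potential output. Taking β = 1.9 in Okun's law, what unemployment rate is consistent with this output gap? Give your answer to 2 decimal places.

From Okun's law, u - u* = -(output gap)/β = -(1.843)/1.9 = -0.97 points.
So u = 3.28 - 0.97 = 2.31%.

2.31%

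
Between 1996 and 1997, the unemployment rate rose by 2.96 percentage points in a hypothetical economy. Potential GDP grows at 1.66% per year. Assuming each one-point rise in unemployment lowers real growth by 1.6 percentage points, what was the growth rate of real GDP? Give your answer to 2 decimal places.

-3.08%

Growth-rate Okun's law: g_Y = g_Y* - β × Δu.
g_Y = 1.66 - 1.6 × (2.96) = 1.66 - 4.736 = -3.076%, i.e. -3.08% to 2 d.p.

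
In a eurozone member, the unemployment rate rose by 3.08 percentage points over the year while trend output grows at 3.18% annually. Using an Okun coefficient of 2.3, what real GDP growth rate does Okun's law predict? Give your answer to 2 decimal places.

Growth-rate Okun's law: g_Y = g_Y* - β × Δu.
g_Y = 3.18 - 2.3 × (3.08) = 3.18 - 7.084 = -3.904%, i.e. -3.90% to 2 d.p.

-3.90%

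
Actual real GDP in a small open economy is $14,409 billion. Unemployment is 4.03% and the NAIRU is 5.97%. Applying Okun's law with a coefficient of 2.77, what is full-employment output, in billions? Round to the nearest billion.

Unemployment gap = 4.03 - 5.97 = -1.94 points, so output gap = -2.77 × (-1.94) = 5.3738%.
Since Y = Y* × (1 + gap/100), Y* = 14409/1.053738 ≈ 13674 billion.

$13,674 billion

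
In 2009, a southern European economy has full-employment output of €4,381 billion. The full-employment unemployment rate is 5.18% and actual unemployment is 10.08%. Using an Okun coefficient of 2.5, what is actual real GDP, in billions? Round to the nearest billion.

Unemployment gap = 10.08 - 5.18 = 4.9 points, so the output gap is -2.5 × 4.9 = -12.25%.
Actual GDP = 4381 × (1 - 12.25/100) = 4381 × 0.8775 ≈ 3844 billion.

€3,844 billion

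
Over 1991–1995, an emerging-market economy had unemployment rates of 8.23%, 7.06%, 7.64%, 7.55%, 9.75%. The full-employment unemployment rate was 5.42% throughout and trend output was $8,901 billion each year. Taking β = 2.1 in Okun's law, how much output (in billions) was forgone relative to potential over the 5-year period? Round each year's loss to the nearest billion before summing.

$2,454 billion

Year 1991: gap = -2.1 × (8.23 - 5.42) = -5.901%, loss ≈ 8901 × 5.901/100 ≈ 525.
Year 1992: gap = -2.1 × (7.06 - 5.42) = -3.444%, loss ≈ 8901 × 3.444/100 ≈ 307.
Year 1993: gap = -2.1 × (7.64 - 5.42) = -4.662%, loss ≈ 8901 × 4.662/100 ≈ 415.
Year 1994: gap = -2.1 × (7.55 - 5.42) = -4.473%, loss ≈ 8901 × 4.473/100 ≈ 398.
Year 1995: gap = -2.1 × (9.75 - 5.42) = -9.093%, loss ≈ 8901 × 9.093/100 ≈ 809.
Total lost output = 525 + 307 + 415 + 398 + 809 = 2454 billion.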